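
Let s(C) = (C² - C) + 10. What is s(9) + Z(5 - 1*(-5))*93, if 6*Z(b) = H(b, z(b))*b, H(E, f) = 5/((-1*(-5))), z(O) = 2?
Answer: 237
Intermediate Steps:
s(C) = 10 + C² - C
H(E, f) = 1 (H(E, f) = 5/5 = 5*(⅕) = 1)
Z(b) = b/6 (Z(b) = (1*b)/6 = b/6)
s(9) + Z(5 - 1*(-5))*93 = (10 + 9² - 1*9) + ((5 - 1*(-5))/6)*93 = (10 + 81 - 9) + ((5 + 5)/6)*93 = 82 + ((⅙)*10)*93 = 82 + (5/3)*93 = 82 + 155 = 237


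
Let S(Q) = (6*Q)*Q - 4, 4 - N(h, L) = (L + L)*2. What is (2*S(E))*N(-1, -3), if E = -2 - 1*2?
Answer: 2944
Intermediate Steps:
E = -4 (E = -2 - 2 = -4)
N(h, L) = 4 - 4*L (N(h, L) = 4 - (L + L)*2 = 4 - 2*L*2 = 4 - 4*L)
S(Q) = -4 + 6*Q**2 (S(Q) = 6*Q**2 - 4 = -4 + 6*Q**2)
(2*S(E))*N(-1, -3) = (2*(-4 + 6*(-4)**2))*(4 - 4*(-3)) = (2*(-4 + 6*16))*(4 + 12) = (2*(-4 + 96))*16 = (2*92)*16 = 184*16 = 2944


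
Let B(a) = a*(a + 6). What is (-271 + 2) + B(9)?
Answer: -134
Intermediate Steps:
B(a) = a*(6 + a)
(-271 + 2) + B(9) = (-271 + 2) + 9*(6 + 9) = -269 + 9*15 = -269 + 135 = -134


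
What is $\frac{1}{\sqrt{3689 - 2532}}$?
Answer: $\frac{\sqrt{1157}}{1157} \approx 0.029399$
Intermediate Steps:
$\frac{1}{\sqrt{3689 - 2532}} = \frac{1}{\sqrt{1157}} = \frac{\sqrt{1157}}{1157}$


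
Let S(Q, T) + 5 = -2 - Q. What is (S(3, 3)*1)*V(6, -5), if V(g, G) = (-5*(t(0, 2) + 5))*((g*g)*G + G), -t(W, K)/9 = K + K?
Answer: 286750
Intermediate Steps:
t(W, K) = -18*K (t(W, K) = -9*(K + K) = -18*K)
S(Q, T) = -7 - Q (S(Q, T) = -5 + (-2 - Q) = -7 - Q)
V(g, G) = 155*G + 155*G*g² (V(g, G) = (-5*(-18*2 + 5))*((g*g)*G + G) = (-5*(-36 + 5))*(g²*G + G) = (-5*(-31))*(G*g² + G) = 155*(G + G*g²) = 155*G + 155*G*g²)
(S(3, 3)*1)*V(6, -5) = ((-7 - 1*3)*1)*(155*(-5)*(1 + 6²)) = ((-7 - 3)*1)*(155*(-5)*(1 + 36)) = (-10*1)*(155*(-5)*37) = -10*(-28675) = 286750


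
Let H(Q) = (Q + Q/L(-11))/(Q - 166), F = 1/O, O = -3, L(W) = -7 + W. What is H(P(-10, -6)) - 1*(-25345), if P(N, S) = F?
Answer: 227648807/8982 ≈ 25345.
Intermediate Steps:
F = -⅓ (F = 1/(-3) = -⅓ ≈ -0.33333)
P(N, S) = -⅓
H(Q) = 17*Q/(18*(-166 + Q)) (H(Q) = (Q + Q/(-7 - 11))/(Q - 166) = (Q + Q/(-18))/(-166 + Q) = (Q + Q*(-1/18))/(-166 + Q) = (Q - Q/18)/(-166 + Q) = (17*Q/18)/(-166 + Q) = 17*Q/(18*(-166 + Q)))
H(P(-10, -6)) - 1*(-25345) = (17/18)*(-⅓)/(-166 - ⅓) - 1*(-25345) = (17/18)*(-⅓)/(-499/3) + 25345 = (17/18)*(-⅓)*(-3/499) + 25345 = 17/8982 + 25345 = 227648807/8982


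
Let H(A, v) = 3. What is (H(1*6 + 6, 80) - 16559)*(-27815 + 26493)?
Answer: 21887032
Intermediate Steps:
(H(1*6 + 6, 80) - 16559)*(-27815 + 26493) = (3 - 16559)*(-27815 + 26493) = -16556*(-1322) = 21887032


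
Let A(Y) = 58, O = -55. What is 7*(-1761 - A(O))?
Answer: -12733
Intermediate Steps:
7*(-1761 - A(O)) = 7*(-1761 - 1*58) = 7*(-1761 - 58) = 7*(-1819) = -12733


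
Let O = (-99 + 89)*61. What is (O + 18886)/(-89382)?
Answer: -3046/14897 ≈ -0.20447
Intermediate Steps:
O = -610 (O = -10*61 = -610)
(O + 18886)/(-89382) = (-610 + 18886)/(-89382) = 18276*(-1/89382) = -3046/14897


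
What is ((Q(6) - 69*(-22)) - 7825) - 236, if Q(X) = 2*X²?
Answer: -6471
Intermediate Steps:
((Q(6) - 69*(-22)) - 7825) - 236 = ((2*6² - 69*(-22)) - 7825) - 236 = ((2*36 + 1518) - 7825) - 236 = ((72 + 1518) - 7825) - 236 = (1590 - 7825) - 236 = -6235 - 236 = -6471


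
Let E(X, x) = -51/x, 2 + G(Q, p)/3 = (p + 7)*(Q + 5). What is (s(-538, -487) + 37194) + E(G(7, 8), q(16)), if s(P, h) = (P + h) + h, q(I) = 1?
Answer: 35631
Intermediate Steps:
G(Q, p) = -6 + 3*(5 + Q)*(7 + p) (G(Q, p) = -6 + 3*((p + 7)*(Q + 5)) = -6 + 3*((7 + p)*(5 + Q)) = -6 + 3*((5 + Q)*(7 + p)) = -6 + 3*(5 + Q)*(7 + p))
s(P, h) = P + 2*h
(s(-538, -487) + 37194) + E(G(7, 8), q(16)) = ((-538 + 2*(-487)) + 37194) - 51/1 = ((-538 - 974) + 37194) - 51*1 = (-1512 + 37194) - 51 = 35682 - 51 = 35631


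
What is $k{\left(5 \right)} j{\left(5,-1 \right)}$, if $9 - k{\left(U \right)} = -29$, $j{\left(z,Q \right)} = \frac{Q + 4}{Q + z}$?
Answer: $\frac{57}{2} \approx 28.5$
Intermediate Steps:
$j{\left(z,Q \right)} = \frac{4 + Q}{Q + z}$
$k{\left(U \right)} = 38$ ($k{\left(U \right)} = 9 - -29 = 9 + 29 = 38$)
$k{\left(5 \right)} j{\left(5,-1 \right)} = 38 \frac{4 - 1}{-1 + 5} = 38 \cdot \frac{1}{4} \cdot 3 = 38 \cdot \frac{3}{4} = \frac{57}{2}$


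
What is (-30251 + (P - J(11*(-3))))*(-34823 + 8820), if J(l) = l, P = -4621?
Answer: 905918517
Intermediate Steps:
(-30251 + (P - J(11*(-3))))*(-34823 + 8820) = (-30251 + (-4621 - 11*(-3)))*(-34823 + 8820) = (-30251 + (-4621 - 1*(-33)))*(-26003) = (-30251 + (-4621 + 33))*(-26003) = (-30251 - 4588)*(-26003) = -34839*(-26003) = 905918517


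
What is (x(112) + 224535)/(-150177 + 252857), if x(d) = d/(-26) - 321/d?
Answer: 65382503/29900416 ≈ 2.1867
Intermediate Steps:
x(d) = -321/d - d/26 (x(d) = d*(-1/26) - 321/d = -d/26 - 321/d = -321/d - d/26)
(x(112) + 224535)/(-150177 + 252857) = ((-321/112 - 1/26*112) + 224535)/(-150177 + 252857) = ((-321*1/112 - 56/13) + 224535)/102680 = ((-321/112 - 56/13) + 224535)*(1/102680) = (-10445/1456 + 224535)*(1/102680) = (326912515/1456)*(1/102680) = 65382503/29900416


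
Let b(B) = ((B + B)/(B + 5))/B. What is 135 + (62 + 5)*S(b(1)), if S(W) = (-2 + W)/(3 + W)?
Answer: 203/2 ≈ 101.50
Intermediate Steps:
b(B) = 2/(5 + B) (b(B) = ((2*B)/(5 + B))/B = (2*B/(5 + B))/B = 2/(5 + B))
S(W) = (-2 + W)/(3 + W)
135 + (62 + 5)*S(b(1)) = 135 + (62 + 5)*((-2 + 2/(5 + 1))/(3 + 2/(5 + 1))) = 135 + 67*((-2 + 2/6)/(3 + 2/6)) = 135 + 67*((-2 + 2*(⅙))/(3 + 2*(⅙))) = 135 + 67*((-2 + ⅓)/(3 + ⅓)) = 135 + 67*(-5/3/(10/3)) = 135 + 67*((3/10)*(-5/3)) = 135 + 67*(-½) = 135 - 67/2 = 203/2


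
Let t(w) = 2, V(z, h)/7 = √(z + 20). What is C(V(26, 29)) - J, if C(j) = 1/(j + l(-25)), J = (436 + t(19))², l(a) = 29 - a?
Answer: -63500337/331 - 7*√46/662 ≈ -1.9184e+5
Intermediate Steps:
V(z, h) = 7*√(20 + z) (V(z, h) = 7*√(z + 20) = 7*√(20 + z))
J = 191844 (J = (436 + 2)² = 438² = 191844)
C(j) = 1/(54 + j) (C(j) = 1/(j + (29 - 1*(-25))) = 1/(j + (29 + 25)) = 1/(j + 54) = 1/(54 + j))
C(V(26, 29)) - J = 1/(54 + 7*√(20 + 26)) - 1*191844 = 1/(54 + 7*√46) - 191844 = -191844 + 1/(54 + 7*√46)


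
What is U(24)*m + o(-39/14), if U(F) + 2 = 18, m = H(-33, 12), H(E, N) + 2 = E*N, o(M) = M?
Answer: -89191/14 ≈ -6370.8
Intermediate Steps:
H(E, N) = -2 + E*N
m = -398 (m = -2 - 33*12 = -2 - 396 = -398)
U(F) = 16 (U(F) = -2 + 18 = 16)
U(24)*m + o(-39/14) = 16*(-398) - 39/14 = -6368 - 39*1/14 = -6368 - 39/14 = -89191/14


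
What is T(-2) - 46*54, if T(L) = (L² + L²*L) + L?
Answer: -2490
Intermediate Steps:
T(L) = L + L² + L³ (T(L) = (L² + L³) + L = L + L² + L³)
T(-2) - 46*54 = -2*(1 - 2 + (-2)²) - 46*54 = -2*(1 - 2 + 4) - 2484 = -2*3 - 2484 = -6 - 2484 = -2490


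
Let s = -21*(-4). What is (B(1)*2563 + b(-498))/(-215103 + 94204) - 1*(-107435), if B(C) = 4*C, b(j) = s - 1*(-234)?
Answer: 12988773495/120899 ≈ 1.0743e+5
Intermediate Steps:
s = 84
b(j) = 318 (b(j) = 84 - 1*(-234) = 84 + 234 = 318)
(B(1)*2563 + b(-498))/(-215103 + 94204) - 1*(-107435) = ((4*1)*2563 + 318)/(-215103 + 94204) - 1*(-107435) = (4*2563 + 318)/(-120899) + 107435 = (10252 + 318)*(-1/120899) + 107435 = 10570*(-1/120899) + 107435 = -10570/120899 + 107435 = 12988773495/120899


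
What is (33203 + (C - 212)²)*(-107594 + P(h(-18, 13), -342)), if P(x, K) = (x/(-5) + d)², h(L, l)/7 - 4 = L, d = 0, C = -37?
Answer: -255170140184/25 ≈ -1.0207e+10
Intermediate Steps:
h(L, l) = 28 + 7*L
P(x, K) = x²/25 (P(x, K) = (x/(-5) + 0)² = (x*(-⅕) + 0)² = (-x/5 + 0)² = (-x/5)² = x²/25)
(33203 + (C - 212)²)*(-107594 + P(h(-18, 13), -342)) = (33203 + (-37 - 212)²)*(-107594 + (28 + 7*(-18))²/25) = (33203 + (-249)²)*(-107594 + (28 - 126)²/25) = (33203 + 62001)*(-107594 + (1/25)*(-98)²) = 95204*(-107594 + (1/25)*9604) = 95204*(-107594 + 9604/25) = 95204*(-2680246/25) = -255170140184/25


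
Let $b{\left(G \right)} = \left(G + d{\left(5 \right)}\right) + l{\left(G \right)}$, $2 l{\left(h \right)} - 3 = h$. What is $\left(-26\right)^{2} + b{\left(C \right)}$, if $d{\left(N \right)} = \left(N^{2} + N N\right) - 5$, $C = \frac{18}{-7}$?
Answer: $\frac{10061}{14} \approx 718.64$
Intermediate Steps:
$C = - \frac{18}{7}$ ($C = 18 \left(- \frac{1}{7}\right) = - \frac{18}{7} \approx -2.5714$)
$l{\left(h \right)} = \frac{3}{2} + \frac{h}{2}$
$d{\left(N \right)} = -5 + 2 N^{2}$ ($d{\left(N \right)} = \left(N^{2} + N^{2}\right) - 5 = 2 N^{2} - 5 = -5 + 2 N^{2}$)
$b{\left(G \right)} = \frac{93}{2} + \frac{3 G}{2}$ ($b{\left(G \right)} = \left(G - \left(5 - 2 \cdot 5^{2}\right)\right) + \left(\frac{3}{2} + \frac{G}{2}\right) = \left(G + \left(-5 + 2 \cdot 25\right)\right) + \left(\frac{3}{2} + \frac{G}{2}\right) = \left(G + \left(-5 + 50\right)\right) + \left(\frac{3}{2} + \frac{G}{2}\right) = \left(G + 45\right) + \left(\frac{3}{2} + \frac{G}{2}\right) = \left(45 + G\right) + \left(\frac{3}{2} + \frac{G}{2}\right) = \frac{93}{2} + \frac{3 G}{2}$)
$\left(-26\right)^{2} + b{\left(C \right)} = \left(-26\right)^{2} + \left(\frac{93}{2} + \frac{3}{2} \left(- \frac{18}{7}\right)\right) = 676 + \left(\frac{93}{2} - \frac{27}{7}\right) = 676 + \frac{597}{14} = \frac{10061}{14}$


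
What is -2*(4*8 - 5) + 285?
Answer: 231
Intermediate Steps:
-2*(4*8 - 5) + 285 = -2*(32 - 5) + 285 = -2*27 + 285 = -54 + 285 = 231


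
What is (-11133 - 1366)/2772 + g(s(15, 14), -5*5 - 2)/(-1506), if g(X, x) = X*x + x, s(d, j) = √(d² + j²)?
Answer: -3124775/695772 + 9*√421/502 ≈ -4.1232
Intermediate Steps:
g(X, x) = x + X*x
(-11133 - 1366)/2772 + g(s(15, 14), -5*5 - 2)/(-1506) = (-11133 - 1366)/2772 + ((-5*5 - 2)*(1 + √(15² + 14²)))/(-1506) = -12499*1/2772 + ((-25 - 2)*(1 + √(225 + 196)))*(-1/1506) = -12499/2772 - 27*(1 + √421)*(-1/1506) = -12499/2772 + (-27 - 27*√421)*(-1/1506) = -12499/2772 + (9/502 + 9*√421/502) = -3124775/695772 + 9*√421/502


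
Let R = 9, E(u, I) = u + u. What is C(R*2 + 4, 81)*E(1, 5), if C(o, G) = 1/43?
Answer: 2/43 ≈ 0.046512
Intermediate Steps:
E(u, I) = 2*u
C(o, G) = 1/43
C(R*2 + 4, 81)*E(1, 5) = (2*1)/43 = (1/43)*2 = 2/43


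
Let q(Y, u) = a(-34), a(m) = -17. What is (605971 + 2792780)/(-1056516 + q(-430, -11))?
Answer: -3398751/1056533 ≈ -3.2169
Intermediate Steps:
q(Y, u) = -17
(605971 + 2792780)/(-1056516 + q(-430, -11)) = (605971 + 2792780)/(-1056516 - 17) = 3398751/(-1056533) = 3398751*(-1/1056533) = -3398751/1056533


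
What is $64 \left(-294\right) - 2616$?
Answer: $-21432$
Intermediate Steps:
$64 \left(-294\right) - 2616 = -18816 + \left(-18536 + 15920\right) = -18816 - 2616 = -21432$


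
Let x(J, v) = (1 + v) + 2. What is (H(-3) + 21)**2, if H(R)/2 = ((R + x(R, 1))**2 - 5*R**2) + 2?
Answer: 3969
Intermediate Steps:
x(J, v) = 3 + v
H(R) = 4 - 10*R**2 + 2*(4 + R)**2 (H(R) = 2*(((R + (3 + 1))**2 - 5*R**2) + 2) = 2*(((R + 4)**2 - 5*R**2) + 2) = 2*(((4 + R)**2 - 5*R**2) + 2) = 2*(2 + (4 + R)**2 - 5*R**2) = 4 - 10*R**2 + 2*(4 + R)**2)
(H(-3) + 21)**2 = ((36 - 8*(-3)**2 + 16*(-3)) + 21)**2 = ((36 - 8*9 - 48) + 21)**2 = ((36 - 72 - 48) + 21)**2 = (-84 + 21)**2 = (-63)**2 = 3969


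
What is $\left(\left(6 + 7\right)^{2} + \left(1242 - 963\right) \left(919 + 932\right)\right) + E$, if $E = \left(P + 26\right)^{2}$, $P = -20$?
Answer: $516634$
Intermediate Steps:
$E = 36$ ($E = \left(-20 + 26\right)^{2} = 6^{2} = 36$)
$\left(\left(6 + 7\right)^{2} + \left(1242 - 963\right) \left(919 + 932\right)\right) + E = \left(\left(6 + 7\right)^{2} + \left(1242 - 963\right) \left(919 + 932\right)\right) + 36 = \left(13^{2} + 279 \cdot 1851\right) + 36 = \left(169 + 516429\right) + 36 = 516598 + 36 = 516634$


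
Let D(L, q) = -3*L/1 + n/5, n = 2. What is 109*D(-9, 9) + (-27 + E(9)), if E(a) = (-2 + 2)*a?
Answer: 14798/5 ≈ 2959.6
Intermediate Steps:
E(a) = 0 (E(a) = 0*a = 0)
D(L, q) = ⅖ - 3*L (D(L, q) = -3*L/1 + 2/5 = -3*L*1 + 2*(⅕) = -3*L + ⅖ = ⅖ - 3*L)
109*D(-9, 9) + (-27 + E(9)) = 109*(⅖ - 3*(-9)) + (-27 + 0) = 109*(⅖ + 27) - 27 = 109*(137/5) - 27 = 14933/5 - 27 = 14798/5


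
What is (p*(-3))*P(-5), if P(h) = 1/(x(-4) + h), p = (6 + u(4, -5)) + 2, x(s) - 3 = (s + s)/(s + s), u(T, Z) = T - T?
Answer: 24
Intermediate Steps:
u(T, Z) = 0
x(s) = 4 (x(s) = 3 + (s + s)/(s + s) = 3 + (2*s)/((2*s)) = 3 + (2*s)*(1/(2*s)) = 3 + 1 = 4)
p = 8 (p = (6 + 0) + 2 = 6 + 2 = 8)
P(h) = 1/(4 + h)
(p*(-3))*P(-5) = (8*(-3))/(4 - 5) = -24/(-1) = -24*(-1) = 24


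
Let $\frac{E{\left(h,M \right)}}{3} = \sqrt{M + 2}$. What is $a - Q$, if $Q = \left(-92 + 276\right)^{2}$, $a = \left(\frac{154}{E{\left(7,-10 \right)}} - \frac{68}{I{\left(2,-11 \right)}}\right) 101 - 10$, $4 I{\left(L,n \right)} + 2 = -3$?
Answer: $- \frac{141858}{5} - \frac{7777 i \sqrt{2}}{6} \approx -28372.0 - 1833.1 i$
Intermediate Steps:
$I{\left(L,n \right)} = - \frac{5}{4}$ ($I{\left(L,n \right)} = - \frac{1}{2} + \frac{1}{4} \left(-3\right) = - \frac{1}{2} - \frac{3}{4} = - \frac{5}{4}$)
$E{\left(h,M \right)} = 3 \sqrt{2 + M}$ ($E{\left(h,M \right)} = 3 \sqrt{M + 2} = 3 \sqrt{2 + M}$)
$a = \frac{27422}{5} - \frac{7777 i \sqrt{2}}{6}$ ($a = \left(\frac{154}{3 \sqrt{2 - 10}} - \frac{68}{- \frac{5}{4}}\right) 101 - 10 = \left(\frac{154}{3 \sqrt{-8}} - - \frac{272}{5}\right) 101 - 10 = \left(\frac{154}{3 \cdot 2 i \sqrt{2}} + \frac{272}{5}\right) 101 - 10 = \left(\frac{154}{6 i \sqrt{2}} + \frac{272}{5}\right) 101 - 10 = \left(154 \left(- \frac{i \sqrt{2}}{12}\right) + \frac{272}{5}\right) 101 - 10 = \left(- \frac{77 i \sqrt{2}}{6} + \frac{272}{5}\right) 101 - 10 = \left(\frac{272}{5} - \frac{77 i \sqrt{2}}{6}\right) 101 - 10 = \left(\frac{27472}{5} - \frac{7777 i \sqrt{2}}{6}\right) - 10 = \frac{27422}{5} - \frac{7777 i \sqrt{2}}{6} \approx 5484.4 - 1833.1 i$)
$Q = 33856$ ($Q = 184^{2} = 33856$)
$a - Q = \left(\frac{27422}{5} - \frac{7777 i \sqrt{2}}{6}\right) - 33856 = - \frac{141858}{5} - \frac{7777 i \sqrt{2}}{6}$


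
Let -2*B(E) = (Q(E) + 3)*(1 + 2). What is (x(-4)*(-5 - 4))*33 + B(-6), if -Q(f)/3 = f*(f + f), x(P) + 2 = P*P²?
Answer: 39843/2 ≈ 19922.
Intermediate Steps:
x(P) = -2 + P³ (x(P) = -2 + P*P² = -2 + P³)
Q(f) = -6*f² (Q(f) = -3*f*(f + f) = -3*f*2*f = -6*f²)
B(E) = -9/2 + 9*E² (B(E) = -(-6*E² + 3)*(1 + 2)/2 = -(3 - 6*E²)*3/2 = -(9 - 18*E²)/2 = -9/2 + 9*E²)
(x(-4)*(-5 - 4))*33 + B(-6) = ((-2 + (-4)³)*(-5 - 4))*33 + (-9/2 + 9*(-6)²) = ((-2 - 64)*(-9))*33 + (-9/2 + 9*36) = -66*(-9)*33 + (-9/2 + 324) = 594*33 + 639/2 = 19602 + 639/2 = 39843/2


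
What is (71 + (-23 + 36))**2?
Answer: 7056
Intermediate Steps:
(71 + (-23 + 36))**2 = (71 + 13)**2 = 84**2 = 7056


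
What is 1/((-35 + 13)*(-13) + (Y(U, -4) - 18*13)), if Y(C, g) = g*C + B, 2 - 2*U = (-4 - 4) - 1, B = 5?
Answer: 1/35 ≈ 0.028571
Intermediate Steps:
U = 11/2 (U = 1 - ((-4 - 4) - 1)/2 = 1 - (-8 - 1)/2 = 1 - ½*(-9) = 1 + 9/2 = 11/2 ≈ 5.5000)
Y(C, g) = 5 + C*g (Y(C, g) = g*C + 5 = C*g + 5 = 5 + C*g)
1/((-35 + 13)*(-13) + (Y(U, -4) - 18*13)) = 1/((-35 + 13)*(-13) + ((5 + (11/2)*(-4)) - 18*13)) = 1/(-22*(-13) + ((5 - 22) - 234)) = 1/(286 + (-17 - 234)) = 1/(286 - 251) = 1/35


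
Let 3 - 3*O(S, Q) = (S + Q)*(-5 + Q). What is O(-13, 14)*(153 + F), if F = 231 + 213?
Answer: -1194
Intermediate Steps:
O(S, Q) = 1 - (-5 + Q)*(Q + S)/3 (O(S, Q) = 1 - (S + Q)*(-5 + Q)/3 = 1 - (Q + S)*(-5 + Q)/3 = 1 - (-5 + Q)*(Q + S)/3)
F = 444
O(-13, 14)*(153 + F) = (1 - 1/3*14**2 + (5/3)*14 + (5/3)*(-13) - 1/3*14*(-13))*(153 + 444) = (1 - 1/3*196 + 70/3 - 65/3 + 182/3)*597 = (1 - 196/3 + 70/3 - 65/3 + 182/3)*597 = -2*597 = -1194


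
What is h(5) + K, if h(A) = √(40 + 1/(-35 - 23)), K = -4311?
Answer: -4311 + √134502/58 ≈ -4304.7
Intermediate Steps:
h(A) = √134502/58 (h(A) = √(40 + 1/(-58)) = √(40 - 1/58) = √(2319/58) = √134502/58)
h(5) + K = √134502/58 - 4311 = -4311 + √134502/58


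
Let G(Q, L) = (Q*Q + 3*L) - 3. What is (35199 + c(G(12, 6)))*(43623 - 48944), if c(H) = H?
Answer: -188139918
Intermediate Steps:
G(Q, L) = -3 + Q² + 3*L (G(Q, L) = (Q² + 3*L) - 3 = -3 + Q² + 3*L)
(35199 + c(G(12, 6)))*(43623 - 48944) = (35199 + (-3 + 12² + 3*6))*(43623 - 48944) = (35199 + (-3 + 144 + 18))*(-5321) = (35199 + 159)*(-5321) = 35358*(-5321) = -188139918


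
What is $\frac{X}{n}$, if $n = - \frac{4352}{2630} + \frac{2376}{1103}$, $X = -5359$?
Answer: $- \frac{7772934755}{724312} \approx -10731.0$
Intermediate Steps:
$n = \frac{724312}{1450445}$ ($n = \left(-4352\right) \frac{1}{2630} + 2376 \cdot \frac{1}{1103} = - \frac{2176}{1315} + \frac{2376}{1103} = \frac{724312}{1450445} \approx 0.49937$)
$\frac{X}{n} = - \frac{5359}{\frac{724312}{1450445}} = \left(-5359\right) \frac{1450445}{724312} = - \frac{7772934755}{724312}$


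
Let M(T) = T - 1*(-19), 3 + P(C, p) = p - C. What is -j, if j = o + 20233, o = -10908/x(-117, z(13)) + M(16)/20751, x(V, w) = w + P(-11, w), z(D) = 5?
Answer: -407279912/20751 ≈ -19627.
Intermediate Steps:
P(C, p) = -3 + p - C (P(C, p) = -3 + (p - C) = -3 + p - C)
M(T) = 19 + T (M(T) = T + 19 = 19 + T)
x(V, w) = 8 + 2*w (x(V, w) = w + (-3 + w - 1*(-11)) = w + (-3 + w + 11) = w + (8 + w) = 8 + 2*w)
o = -12575071/20751 (o = -10908/(8 + 2*5) + (19 + 16)/20751 = -10908/(8 + 10) + 35*(1/20751) = -10908/18 + 35/20751 = -10908*1/18 + 35/20751 = -606 + 35/20751 = -12575071/20751 ≈ -606.00)
j = 407279912/20751 (j = -12575071/20751 + 20233 = 407279912/20751 ≈ 19627.)
-j = -1*407279912/20751 = -407279912/20751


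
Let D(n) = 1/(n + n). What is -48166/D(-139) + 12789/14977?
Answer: 200544259385/14977 ≈ 1.3390e+7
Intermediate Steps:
D(n) = 1/(2*n)
-48166/D(-139) + 12789/14977 = -48166/((½)/(-139)) + 12789/14977 = -48166/((½)*(-1/139)) + 12789*(1/14977) = -48166/(-1/278) + 12789/14977 = -48166*(-278) + 12789/14977 = 13390148 + 12789/14977 = 200544259385/14977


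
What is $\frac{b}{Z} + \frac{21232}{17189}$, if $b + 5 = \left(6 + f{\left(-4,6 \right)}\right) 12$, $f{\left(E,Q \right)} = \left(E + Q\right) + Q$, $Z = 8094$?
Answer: $\frac{174653615}{139127766} \approx 1.2553$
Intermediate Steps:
$f{\left(E,Q \right)} = E + 2 Q$
$b = 163$ ($b = -5 + \left(6 + \left(-4 + 2 \cdot 6\right)\right) 12 = -5 + \left(6 + \left(-4 + 12\right)\right) 12 = -5 + \left(6 + 8\right) 12 = -5 + 14 \cdot 12 = -5 + 168 = 163$)
$\frac{b}{Z} + \frac{21232}{17189} = \frac{163}{8094} + \frac{21232}{17189} = \frac{174653615}{139127766}$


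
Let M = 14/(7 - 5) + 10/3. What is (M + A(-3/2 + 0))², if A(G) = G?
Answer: 2809/36 ≈ 78.028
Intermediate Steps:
M = 31/3 (M = 14/2 + 10*(⅓) = 14*(½) + 10/3 = 7 + 10/3 = 31/3 ≈ 10.333)
(M + A(-3/2 + 0))² = (31/3 + (-3/2 + 0))² = (31/3 - 3/2)² = (53/6)² = 2809/36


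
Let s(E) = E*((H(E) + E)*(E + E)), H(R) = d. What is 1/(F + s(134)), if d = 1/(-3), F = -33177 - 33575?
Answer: 3/14200456 ≈ 2.1126e-7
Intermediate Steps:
F = -66752
d = -⅓ ≈ -0.33333
H(R) = -⅓
s(E) = 2*E²*(-⅓ + E) (s(E) = E*((-⅓ + E)*(E + E)) = E*((-⅓ + E)*(2*E)) = E*(2*E*(-⅓ + E)) = 2*E²*(-⅓ + E))
1/(F + s(134)) = 1/(-66752 + 134²*(-⅔ + 2*134)) = 1/(-66752 + 17956*(-⅔ + 268)) = 1/(-66752 + 17956*(802/3)) = 1/(-66752 + 14400712/3) = 1/(14200456/3) = 3/14200456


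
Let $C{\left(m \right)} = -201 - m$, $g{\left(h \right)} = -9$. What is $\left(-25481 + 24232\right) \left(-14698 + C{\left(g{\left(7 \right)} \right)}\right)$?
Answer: $18597610$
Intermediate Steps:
$\left(-25481 + 24232\right) \left(-14698 + C{\left(g{\left(7 \right)} \right)}\right) = \left(-25481 + 24232\right) \left(-14698 - 192\right) = - 1249 \left(-14698 + \left(-201 + 9\right)\right) = - 1249 \left(-14698 - 192\right) = \left(-1249\right) \left(-14890\right) = 18597610$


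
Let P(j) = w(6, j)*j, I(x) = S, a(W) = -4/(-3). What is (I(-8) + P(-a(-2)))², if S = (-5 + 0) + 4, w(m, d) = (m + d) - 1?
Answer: 2809/81 ≈ 34.679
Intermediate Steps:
w(m, d) = -1 + d + m (w(m, d) = (d + m) - 1 = -1 + d + m)
a(W) = 4/3 (a(W) = -4*(-⅓) = 4/3)
S = -1 (S = -5 + 4 = -1)
I(x) = -1
P(j) = j*(5 + j) (P(j) = (-1 + j + 6)*j = (5 + j)*j = j*(5 + j))
(I(-8) + P(-a(-2)))² = (-1 + (-1*4/3)*(5 - 1*4/3))² = (-1 - 4*(5 - 4/3)/3)² = (-1 - 4/3*11/3)² = (-1 - 44/9)² = (-53/9)² = 2809/81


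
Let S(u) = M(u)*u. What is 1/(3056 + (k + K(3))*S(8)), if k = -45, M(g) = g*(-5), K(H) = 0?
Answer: 1/17456 ≈ 5.7287e-5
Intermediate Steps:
M(g) = -5*g
S(u) = -5*u**2 (S(u) = (-5*u)*u = -5*u**2)
1/(3056 + (k + K(3))*S(8)) = 1/(3056 + (-45 + 0)*(-5*8**2)) = 1/(3056 - (-225)*64) = 1/(3056 - 45*(-320)) = 1/(3056 + 14400) = 1/17456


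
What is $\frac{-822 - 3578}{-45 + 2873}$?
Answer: $- \frac{1100}{707} \approx -1.5559$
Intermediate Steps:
$\frac{-822 - 3578}{-45 + 2873} = - \frac{4400}{2828} = \left(-4400\right) \frac{1}{2828} = - \frac{1100}{707}$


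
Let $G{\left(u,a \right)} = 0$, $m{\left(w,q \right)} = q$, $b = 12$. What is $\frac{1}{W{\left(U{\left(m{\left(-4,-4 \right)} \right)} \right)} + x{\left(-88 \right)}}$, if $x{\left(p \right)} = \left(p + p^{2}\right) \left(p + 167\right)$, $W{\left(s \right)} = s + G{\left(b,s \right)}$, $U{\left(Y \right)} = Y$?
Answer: $\frac{1}{604820} \approx 1.6534 \cdot 10^{-6}$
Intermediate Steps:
$W{\left(s \right)} = s$ ($W{\left(s \right)} = s + 0 = s$)
$x{\left(p \right)} = \left(167 + p\right) \left(p + p^{2}\right)$ ($x{\left(p \right)} = \left(p + p^{2}\right) \left(167 + p\right) = \left(167 + p\right) \left(p + p^{2}\right)$)
$\frac{1}{W{\left(U{\left(m{\left(-4,-4 \right)} \right)} \right)} + x{\left(-88 \right)}} = \frac{1}{-4 - 88 \left(167 + \left(-88\right)^{2} + 168 \left(-88\right)\right)} = \frac{1}{-4 - 88 \left(167 + 7744 - 14784\right)} = \frac{1}{-4 - -604824} = \frac{1}{-4 + 604824} = \frac{1}{604820}$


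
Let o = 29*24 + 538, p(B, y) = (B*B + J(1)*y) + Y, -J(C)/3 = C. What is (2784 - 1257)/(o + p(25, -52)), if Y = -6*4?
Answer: 1527/1991 ≈ 0.76695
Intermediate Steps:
J(C) = -3*C
Y = -24
p(B, y) = -24 + B**2 - 3*y (p(B, y) = (B*B + (-3*1)*y) - 24 = (B**2 - 3*y) - 24 = -24 + B**2 - 3*y)
o = 1234 (o = 696 + 538 = 1234)
(2784 - 1257)/(o + p(25, -52)) = (2784 - 1257)/(1234 + (-24 + 25**2 - 3*(-52))) = 1527/(1234 + (-24 + 625 + 156)) = 1527/(1234 + 757) = 1527/1991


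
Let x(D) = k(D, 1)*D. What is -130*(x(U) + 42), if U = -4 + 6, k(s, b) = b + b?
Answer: -5980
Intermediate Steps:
k(s, b) = 2*b
U = 2
x(D) = 2*D (x(D) = (2*1)*D = 2*D)
-130*(x(U) + 42) = -130*(2*2 + 42) = -130*(4 + 42) = -130*46 = -5980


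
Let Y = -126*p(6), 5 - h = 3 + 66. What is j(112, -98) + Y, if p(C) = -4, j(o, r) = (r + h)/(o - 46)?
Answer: 5517/11 ≈ 501.55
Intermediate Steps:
h = -64 (h = 5 - (3 + 66) = 5 - 1*69 = 5 - 69 = -64)
j(o, r) = (-64 + r)/(-46 + o) (j(o, r) = (r - 64)/(o - 46) = (-64 + r)/(-46 + o))
Y = 504 (Y = -126*(-4) = 504)
j(112, -98) + Y = (-64 - 98)/(-46 + 112) + 504 = -162/66 + 504 = (1/66)*(-162) + 504 = -27/11 + 504 = 5517/11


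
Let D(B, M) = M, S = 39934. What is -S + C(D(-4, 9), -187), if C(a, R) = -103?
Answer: -40037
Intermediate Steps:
-S + C(D(-4, 9), -187) = -1*39934 - 103 = -39934 - 103 = -40037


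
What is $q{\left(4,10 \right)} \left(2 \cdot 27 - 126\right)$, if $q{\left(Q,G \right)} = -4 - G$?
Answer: $1008$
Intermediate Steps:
$q{\left(4,10 \right)} \left(2 \cdot 27 - 126\right) = \left(-4 - 10\right) \left(2 \cdot 27 - 126\right) = \left(-4 - 10\right) \left(54 - 126\right) = \left(-14\right) \left(-72\right) = 1008$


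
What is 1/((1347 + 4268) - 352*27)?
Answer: -1/3889 ≈ -0.00025714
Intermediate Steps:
1/((1347 + 4268) - 352*27) = 1/(5615 - 9504) = 1/(-3889) = -1/3889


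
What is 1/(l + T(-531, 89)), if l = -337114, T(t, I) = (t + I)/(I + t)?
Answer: -1/337113 ≈ -2.9664e-6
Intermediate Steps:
T(t, I) = 1 (T(t, I) = (I + t)/(I + t) = 1)
1/(l + T(-531, 89)) = 1/(-337114 + 1) = 1/(-337113) = -1/337113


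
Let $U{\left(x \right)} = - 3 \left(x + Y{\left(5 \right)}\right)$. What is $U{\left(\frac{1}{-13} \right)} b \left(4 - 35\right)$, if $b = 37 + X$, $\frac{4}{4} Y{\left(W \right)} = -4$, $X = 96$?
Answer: $- \frac{655557}{13} \approx -50427.0$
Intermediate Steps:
$Y{\left(W \right)} = -4$
$U{\left(x \right)} = 12 - 3 x$ ($U{\left(x \right)} = - 3 \left(x - 4\right) = - 3 \left(-4 + x\right) = 12 - 3 x$)
$b = 133$ ($b = 37 + 96 = 133$)
$U{\left(\frac{1}{-13} \right)} b \left(4 - 35\right) = \left(12 - \frac{3}{-13}\right) 133 \left(4 - 35\right) = \left(12 - - \frac{3}{13}\right) 133 \left(-31\right) = \left(12 + \frac{3}{13}\right) 133 \left(-31\right) = \frac{159}{13} \cdot 133 \left(-31\right) = \frac{21147}{13} \left(-31\right) = - \frac{655557}{13}$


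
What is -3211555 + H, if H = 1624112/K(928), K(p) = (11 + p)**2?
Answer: -2831693862043/881721 ≈ -3.2116e+6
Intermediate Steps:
H = 1624112/881721 (H = 1624112/((11 + 928)**2) = 1624112/(939**2) = 1624112/881721 ≈ 1.8420)
-3211555 + H = -3211555 + 1624112/881721 = -2831693862043/881721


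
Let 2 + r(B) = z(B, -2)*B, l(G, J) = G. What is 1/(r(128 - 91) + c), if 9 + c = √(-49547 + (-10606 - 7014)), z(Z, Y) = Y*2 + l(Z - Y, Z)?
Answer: 428/571941 - I*√7463/571941 ≈ 0.00074833 - 0.00015104*I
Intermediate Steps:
z(Z, Y) = Y + Z (z(Z, Y) = Y*2 + (Z - Y) = 2*Y + (Z - Y) = Y + Z)
r(B) = -2 + B*(-2 + B) (r(B) = -2 + (-2 + B)*B = -2 + B*(-2 + B))
c = -9 + 3*I*√7463 (c = -9 + √(-49547 + (-10606 - 7014)) = -9 + √(-49547 - 17620) = -9 + √(-67167) = -9 + 3*I*√7463 ≈ -9.0 + 259.17*I)
1/(r(128 - 91) + c) = 1/((-2 + (128 - 91)*(-2 + (128 - 91))) + (-9 + 3*I*√7463)) = 1/((-2 + 37*(-2 + 37)) + (-9 + 3*I*√7463)) = 1/((-2 + 37*35) + (-9 + 3*I*√7463)) = 1/((-2 + 1295) + (-9 + 3*I*√7463)) = 1/(1293 + (-9 + 3*I*√7463)) = 1/(1284 + 3*I*√7463)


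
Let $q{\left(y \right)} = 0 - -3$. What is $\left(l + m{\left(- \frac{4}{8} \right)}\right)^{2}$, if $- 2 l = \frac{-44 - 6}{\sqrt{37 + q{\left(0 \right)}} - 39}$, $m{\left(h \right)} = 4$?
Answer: $\frac{24517601}{2193361} - \frac{494900 \sqrt{10}}{2193361} \approx 10.465$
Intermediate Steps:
$q{\left(y \right)} = 3$ ($q{\left(y \right)} = 0 + 3 = 3$)
$l = \frac{25}{-39 + 2 \sqrt{10}}$ ($l = - \frac{\left(-44 - 6\right) \frac{1}{\sqrt{37 + 3} - 39}}{2} = - \frac{\left(-50\right) \frac{1}{\sqrt{40} - 39}}{2} = - \frac{\left(-50\right) \frac{1}{2 \sqrt{10} - 39}}{2} = - \frac{\left(-50\right) \frac{1}{-39 + 2 \sqrt{10}}}{2} = \frac{25}{-39 + 2 \sqrt{10}} \approx -0.7651$)
$\left(l + m{\left(- \frac{4}{8} \right)}\right)^{2} = \left(\left(- \frac{975}{1481} - \frac{50 \sqrt{10}}{1481}\right) + 4\right)^{2} = \left(\frac{4949}{1481} - \frac{50 \sqrt{10}}{1481}\right)^{2}$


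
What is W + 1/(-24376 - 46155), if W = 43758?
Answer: 3086295497/70531 ≈ 43758.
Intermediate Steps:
W + 1/(-24376 - 46155) = 43758 + 1/(-24376 - 46155) = 43758 + 1/(-70531) = 43758 - 1/70531 = 3086295497/70531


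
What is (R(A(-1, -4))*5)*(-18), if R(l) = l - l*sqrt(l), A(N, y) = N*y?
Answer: 360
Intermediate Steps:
R(l) = l - l**(3/2)
(R(A(-1, -4))*5)*(-18) = ((-1*(-4) - (-1*(-4))**(3/2))*5)*(-18) = ((4 - 4**(3/2))*5)*(-18) = ((4 - 1*8)*5)*(-18) = ((4 - 8)*5)*(-18) = -4*5*(-18) = -20*(-18) = 360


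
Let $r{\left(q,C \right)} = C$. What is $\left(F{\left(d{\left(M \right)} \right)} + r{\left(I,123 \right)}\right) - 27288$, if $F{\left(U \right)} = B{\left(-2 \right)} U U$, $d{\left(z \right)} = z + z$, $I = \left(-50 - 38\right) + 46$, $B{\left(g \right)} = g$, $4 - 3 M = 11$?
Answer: $- \frac{244877}{9} \approx -27209.0$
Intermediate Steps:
$M = - \frac{7}{3}$ ($M = \frac{4}{3} - \frac{11}{3} = - \frac{7}{3} \approx -2.3333$)
$I = -42$ ($I = -88 + 46 = -42$)
$d{\left(z \right)} = 2 z$
$F{\left(U \right)} = - 2 U^{2}$ ($F{\left(U \right)} = - 2 U U = - 2 U^{2}$)
$\left(F{\left(d{\left(M \right)} \right)} + r{\left(I,123 \right)}\right) - 27288 = \left(- 2 \left(2 \left(- \frac{7}{3}\right)\right)^{2} + 123\right) - 27288 = \left(- 2 \left(- \frac{14}{3}\right)^{2} + 123\right) - 27288 = \left(\left(-2\right) \frac{196}{9} + 123\right) - 27288 = \left(- \frac{392}{9} + 123\right) - 27288 = \frac{715}{9} - 27288 = - \frac{244877}{9}$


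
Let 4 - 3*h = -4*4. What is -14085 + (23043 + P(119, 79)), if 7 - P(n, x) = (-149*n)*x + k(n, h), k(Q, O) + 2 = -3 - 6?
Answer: 1409725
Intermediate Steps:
h = 20/3 (h = 4/3 - (-4)*4/3 = 4/3 - ⅓*(-16) = 4/3 + 16/3 = 20/3 ≈ 6.6667)
k(Q, O) = -11 (k(Q, O) = -2 + (-3 - 6) = -2 - 9 = -11)
P(n, x) = 18 + 149*n*x (P(n, x) = 7 - ((-149*n)*x - 11) = 7 - (-149*n*x - 11) = 7 - (-11 - 149*n*x) = 7 + (11 + 149*n*x) = 18 + 149*n*x)
-14085 + (23043 + P(119, 79)) = -14085 + (23043 + (18 + 149*119*79)) = -14085 + (23043 + (18 + 1400749)) = -14085 + (23043 + 1400767) = -14085 + 1423810 = 1409725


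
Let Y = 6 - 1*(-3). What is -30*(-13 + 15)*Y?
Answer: -540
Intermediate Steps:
Y = 9 (Y = 6 + 3 = 9)
-30*(-13 + 15)*Y = -30*(-13 + 15)*9 = -60*9 = -30*18 = -540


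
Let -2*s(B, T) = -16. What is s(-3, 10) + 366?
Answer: 374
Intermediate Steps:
s(B, T) = 8 (s(B, T) = -½*(-16) = 8)
s(-3, 10) + 366 = 8 + 366 = 374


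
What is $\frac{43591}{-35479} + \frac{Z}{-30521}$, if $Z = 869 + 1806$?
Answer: $- \frac{1425347236}{1082854559} \approx -1.3163$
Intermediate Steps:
$Z = 2675$
$\frac{43591}{-35479} + \frac{Z}{-30521} = \frac{43591}{-35479} + \frac{2675}{-30521} = 43591 \left(- \frac{1}{35479}\right) + 2675 \left(- \frac{1}{30521}\right) = - \frac{43591}{35479} - \frac{2675}{30521} = - \frac{1425347236}{1082854559}$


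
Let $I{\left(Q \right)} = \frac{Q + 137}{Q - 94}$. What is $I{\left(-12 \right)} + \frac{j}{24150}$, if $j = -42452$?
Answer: $- \frac{3759331}{1279950} \approx -2.9371$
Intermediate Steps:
$I{\left(Q \right)} = \frac{137 + Q}{-94 + Q}$
$I{\left(-12 \right)} + \frac{j}{24150} = \frac{137 - 12}{-94 - 12} - \frac{42452}{24150} = \frac{1}{-106} \cdot 125 - \frac{21226}{12075} = \left(- \frac{1}{106}\right) 125 - \frac{21226}{12075} = - \frac{125}{106} - \frac{21226}{12075} = - \frac{3759331}{1279950}$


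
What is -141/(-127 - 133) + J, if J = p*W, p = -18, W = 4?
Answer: -18579/260 ≈ -71.458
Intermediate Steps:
J = -72 (J = -18*4 = -72)
-141/(-127 - 133) + J = -141/(-127 - 133) - 72 = -141/(-260) - 72 = -141*(-1/260) - 72 = 141/260 - 72 = -18579/260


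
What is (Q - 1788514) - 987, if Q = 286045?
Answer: -1503456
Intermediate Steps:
(Q - 1788514) - 987 = (286045 - 1788514) - 987 = -1502469 - 987 = -1503456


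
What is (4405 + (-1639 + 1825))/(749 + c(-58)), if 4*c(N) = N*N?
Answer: 4591/1590 ≈ 2.8874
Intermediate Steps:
c(N) = N²/4 (c(N) = (N*N)/4 = N²/4)
(4405 + (-1639 + 1825))/(749 + c(-58)) = (4405 + (-1639 + 1825))/(749 + (¼)*(-58)²) = (4405 + 186)/(749 + (¼)*3364) = 4591/(749 + 841) = 4591/1590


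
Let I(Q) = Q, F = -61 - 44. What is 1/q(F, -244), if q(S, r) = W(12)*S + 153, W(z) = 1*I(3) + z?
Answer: -1/1422 ≈ -0.00070324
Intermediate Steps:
F = -105
W(z) = 3 + z (W(z) = 1*3 + z = 3 + z)
q(S, r) = 153 + 15*S (q(S, r) = (3 + 12)*S + 153 = 15*S + 153 = 153 + 15*S)
1/q(F, -244) = 1/(153 + 15*(-105)) = 1/(153 - 1575) = 1/(-1422) = -1/1422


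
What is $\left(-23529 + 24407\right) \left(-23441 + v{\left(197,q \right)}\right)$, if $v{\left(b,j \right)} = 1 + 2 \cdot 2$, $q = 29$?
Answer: $-20576808$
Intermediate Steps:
$v{\left(b,j \right)} = 5$ ($v{\left(b,j \right)} = 1 + 4 = 5$)
$\left(-23529 + 24407\right) \left(-23441 + v{\left(197,q \right)}\right) = \left(-23529 + 24407\right) \left(-23441 + 5\right) = 878 \left(-23436\right) = -20576808$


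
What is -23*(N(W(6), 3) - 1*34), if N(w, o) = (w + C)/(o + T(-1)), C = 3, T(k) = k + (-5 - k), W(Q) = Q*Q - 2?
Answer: 2415/2 ≈ 1207.5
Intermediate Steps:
W(Q) = -2 + Q² (W(Q) = Q² - 2 = -2 + Q²)
T(k) = -5
N(w, o) = (3 + w)/(-5 + o) (N(w, o) = (w + 3)/(o - 5) = (3 + w)/(-5 + o))
-23*(N(W(6), 3) - 1*34) = -23*((3 + (-2 + 6²))/(-5 + 3) - 1*34) = -23*((3 + (-2 + 36))/(-2) - 34) = -23*(-(3 + 34)/2 - 34) = -23*(-½*37 - 34) = -23*(-37/2 - 34) = -23*(-105/2) = 2415/2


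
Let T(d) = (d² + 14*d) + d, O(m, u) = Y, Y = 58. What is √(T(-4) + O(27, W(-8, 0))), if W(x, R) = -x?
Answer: √14 ≈ 3.7417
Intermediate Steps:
O(m, u) = 58
T(d) = d² + 15*d
√(T(-4) + O(27, W(-8, 0))) = √(-4*(15 - 4) + 58) = √(-4*11 + 58) = √(-44 + 58) = √14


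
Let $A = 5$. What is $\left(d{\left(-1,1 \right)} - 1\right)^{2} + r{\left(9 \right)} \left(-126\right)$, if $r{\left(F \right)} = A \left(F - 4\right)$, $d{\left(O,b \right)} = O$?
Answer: $-3146$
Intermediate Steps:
$r{\left(F \right)} = -20 + 5 F$ ($r{\left(F \right)} = 5 \left(F - 4\right) = 5 \left(-4 + F\right) = -20 + 5 F$)
$\left(d{\left(-1,1 \right)} - 1\right)^{2} + r{\left(9 \right)} \left(-126\right) = \left(-1 - 1\right)^{2} + \left(-20 + 5 \cdot 9\right) \left(-126\right) = \left(-2\right)^{2} + \left(-20 + 45\right) \left(-126\right) = 4 + 25 \left(-126\right) = 4 - 3150 = -3146$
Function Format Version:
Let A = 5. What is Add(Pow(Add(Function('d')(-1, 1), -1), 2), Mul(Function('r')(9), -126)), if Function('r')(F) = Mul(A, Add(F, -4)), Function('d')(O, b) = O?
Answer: -3146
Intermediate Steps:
Function('r')(F) = Add(-20, Mul(5, F)) (Function('r')(F) = Mul(5, Add(F, -4)) = Mul(5, Add(-4, F)) = Add(-20, Mul(5, F)))
Add(Pow(Add(Function('d')(-1, 1), -1), 2), Mul(Function('r')(9), -126)) = Add(Pow(Add(-1, -1), 2), Mul(Add(-20, Mul(5, 9)), -126)) = Add(Pow(-2, 2), Mul(Add(-20, 45), -126)) = Add(4, Mul(25, -126)) = Add(4, -3150) = -3146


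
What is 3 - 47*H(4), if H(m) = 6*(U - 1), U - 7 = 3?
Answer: -2535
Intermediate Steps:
U = 10 (U = 7 + 3 = 10)
H(m) = 54 (H(m) = 6*(10 - 1) = 6*9 = 54)
3 - 47*H(4) = 3 - 47*54 = 3 - 2538 = -2535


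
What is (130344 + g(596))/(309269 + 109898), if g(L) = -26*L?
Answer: 114848/419167 ≈ 0.27399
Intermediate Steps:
(130344 + g(596))/(309269 + 109898) = (130344 - 26*596)/(309269 + 109898) = (130344 - 15496)/419167 = 114848*(1/419167) = 114848/419167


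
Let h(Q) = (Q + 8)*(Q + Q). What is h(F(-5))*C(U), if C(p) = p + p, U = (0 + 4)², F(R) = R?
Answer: -960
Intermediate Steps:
h(Q) = 2*Q*(8 + Q) (h(Q) = (8 + Q)*(2*Q) = 2*Q*(8 + Q))
U = 16 (U = 4² = 16)
C(p) = 2*p
h(F(-5))*C(U) = (2*(-5)*(8 - 5))*(2*16) = (2*(-5)*3)*32 = -30*32 = -960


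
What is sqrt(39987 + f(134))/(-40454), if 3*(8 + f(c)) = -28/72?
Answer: -sqrt(12953154)/728172 ≈ -0.0049426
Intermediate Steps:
f(c) = -439/54 (f(c) = -8 + (-28/72)/3 = -8 + (-28*1/72)/3 = -8 + (1/3)*(-7/18) = -8 - 7/54 = -439/54)
sqrt(39987 + f(134))/(-40454) = sqrt(39987 - 439/54)/(-40454) = sqrt(2158859/54)*(-1/40454) = (sqrt(12953154)/18)*(-1/40454) = -sqrt(12953154)/728172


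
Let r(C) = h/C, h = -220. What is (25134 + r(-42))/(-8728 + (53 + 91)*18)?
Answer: -131981/32214 ≈ -4.0970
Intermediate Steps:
r(C) = -220/C
(25134 + r(-42))/(-8728 + (53 + 91)*18) = (25134 - 220/(-42))/(-8728 + (53 + 91)*18) = (25134 - 220*(-1/42))/(-8728 + 144*18) = (25134 + 110/21)/(-8728 + 2592) = (527924/21)/(-6136) = (527924/21)*(-1/6136) = -131981/32214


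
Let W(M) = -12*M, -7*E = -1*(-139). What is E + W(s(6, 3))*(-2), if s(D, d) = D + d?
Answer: 1373/7 ≈ 196.14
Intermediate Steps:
E = -139/7 (E = -(-1)*(-139)/7 = -1/7*139 = -139/7 ≈ -19.857)
E + W(s(6, 3))*(-2) = -139/7 - 12*(6 + 3)*(-2) = -139/7 - 12*9*(-2) = -139/7 - 108*(-2) = -139/7 + 216 = 1373/7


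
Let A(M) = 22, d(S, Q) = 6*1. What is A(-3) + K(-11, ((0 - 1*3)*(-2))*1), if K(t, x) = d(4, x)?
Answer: 28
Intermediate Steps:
d(S, Q) = 6
K(t, x) = 6
A(-3) + K(-11, ((0 - 1*3)*(-2))*1) = 22 + 6 = 28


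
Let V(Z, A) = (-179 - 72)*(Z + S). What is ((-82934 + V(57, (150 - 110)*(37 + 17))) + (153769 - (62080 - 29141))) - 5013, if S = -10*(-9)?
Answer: -4014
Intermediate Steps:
S = 90
V(Z, A) = -22590 - 251*Z (V(Z, A) = (-179 - 72)*(Z + 90) = -251*(90 + Z) = -22590 - 251*Z)
((-82934 + V(57, (150 - 110)*(37 + 17))) + (153769 - (62080 - 29141))) - 5013 = ((-82934 + (-22590 - 251*57)) + (153769 - (62080 - 29141))) - 5013 = ((-82934 + (-22590 - 14307)) + (153769 - 1*32939)) - 5013 = ((-82934 - 36897) + (153769 - 32939)) - 5013 = (-119831 + 120830) - 5013 = 999 - 5013 = -4014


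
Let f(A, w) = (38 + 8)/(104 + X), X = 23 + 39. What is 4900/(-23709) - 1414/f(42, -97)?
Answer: -397521194/77901 ≈ -5102.9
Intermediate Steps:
X = 62
f(A, w) = 23/83 (f(A, w) = (38 + 8)/(104 + 62) = 46/166 = 46*(1/166) = 23/83)
4900/(-23709) - 1414/f(42, -97) = 4900/(-23709) - 1414/23/83 = 4900*(-1/23709) - 1414*83/23 = -700/3387 - 117362/23 = -397521194/77901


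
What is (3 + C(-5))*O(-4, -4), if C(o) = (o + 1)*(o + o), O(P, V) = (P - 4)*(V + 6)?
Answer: -688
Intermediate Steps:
O(P, V) = (-4 + P)*(6 + V)
C(o) = 2*o*(1 + o) (C(o) = (1 + o)*(2*o) = 2*o*(1 + o))
(3 + C(-5))*O(-4, -4) = (3 + 2*(-5)*(1 - 5))*(-24 - 4*(-4) + 6*(-4) - 4*(-4)) = (3 + 2*(-5)*(-4))*(-24 + 16 - 24 + 16) = (3 + 40)*(-16) = 43*(-16) = -688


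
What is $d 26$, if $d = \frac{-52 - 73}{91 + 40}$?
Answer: $- \frac{3250}{131} \approx -24.809$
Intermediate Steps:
$d = - \frac{125}{131} \approx -0.9542$
$d 26 = \left(- \frac{125}{131}\right) 26 = - \frac{3250}{131}$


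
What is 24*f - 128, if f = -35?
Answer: -968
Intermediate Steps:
24*f - 128 = 24*(-35) - 128 = -840 - 128 = -968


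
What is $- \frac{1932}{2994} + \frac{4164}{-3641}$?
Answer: $- \frac{3250238}{1816859} \approx -1.7889$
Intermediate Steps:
$- \frac{1932}{2994} + \frac{4164}{-3641} = \left(-1932\right) \frac{1}{2994} + 4164 \left(- \frac{1}{3641}\right) = - \frac{322}{499} - \frac{4164}{3641} = - \frac{3250238}{1816859}$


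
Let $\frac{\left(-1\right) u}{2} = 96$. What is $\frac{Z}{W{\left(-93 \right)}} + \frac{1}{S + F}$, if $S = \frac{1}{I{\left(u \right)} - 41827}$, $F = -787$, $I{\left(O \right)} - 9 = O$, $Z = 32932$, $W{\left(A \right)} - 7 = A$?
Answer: $- \frac{544398574316}{1421660453} \approx -382.93$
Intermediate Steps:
$u = -192$ ($u = \left(-2\right) 96 = -192$)
$W{\left(A \right)} = 7 + A$
$I{\left(O \right)} = 9 + O$
$S = - \frac{1}{42010}$ ($S = \frac{1}{\left(9 - 192\right) - 41827} = \frac{1}{-183 - 41827} = \frac{1}{-42010} = - \frac{1}{42010} \approx -2.3804 \cdot 10^{-5}$)
$\frac{Z}{W{\left(-93 \right)}} + \frac{1}{S + F} = \frac{32932}{7 - 93} + \frac{1}{- \frac{1}{42010} - 787} = \frac{32932}{-86} + \frac{1}{- \frac{33061871}{42010}} = 32932 \left(- \frac{1}{86}\right) - \frac{42010}{33061871} = - \frac{16466}{43} - \frac{42010}{33061871} = - \frac{544398574316}{1421660453}$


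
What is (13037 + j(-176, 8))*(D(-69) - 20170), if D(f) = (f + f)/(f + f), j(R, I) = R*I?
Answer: -234545301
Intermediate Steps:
j(R, I) = I*R
D(f) = 1 (D(f) = (2*f)/((2*f)) = (2*f)*(1/(2*f)) = 1)
(13037 + j(-176, 8))*(D(-69) - 20170) = (13037 + 8*(-176))*(1 - 20170) = (13037 - 1408)*(-20169) = 11629*(-20169) = -234545301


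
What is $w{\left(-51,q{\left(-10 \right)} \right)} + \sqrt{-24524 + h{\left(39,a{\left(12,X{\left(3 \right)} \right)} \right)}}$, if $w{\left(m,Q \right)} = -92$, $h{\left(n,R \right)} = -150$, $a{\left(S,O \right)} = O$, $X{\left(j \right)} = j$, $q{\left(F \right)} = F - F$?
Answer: $-92 + 13 i \sqrt{146} \approx -92.0 + 157.08 i$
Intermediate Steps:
$q{\left(F \right)} = 0$
$w{\left(-51,q{\left(-10 \right)} \right)} + \sqrt{-24524 + h{\left(39,a{\left(12,X{\left(3 \right)} \right)} \right)}} = -92 + \sqrt{-24524 - 150} = -92 + \sqrt{-24674} = -92 + 13 i \sqrt{146}$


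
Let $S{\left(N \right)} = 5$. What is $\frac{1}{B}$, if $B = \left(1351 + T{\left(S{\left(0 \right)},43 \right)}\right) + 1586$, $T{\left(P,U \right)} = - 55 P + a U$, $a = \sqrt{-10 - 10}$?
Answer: $\frac{1331}{3561612} - \frac{43 i \sqrt{5}}{3561612} \approx 0.00037371 - 2.6996 \cdot 10^{-5} i$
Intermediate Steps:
$a = 2 i \sqrt{5}$ ($a = \sqrt{-20} = 2 i \sqrt{5} \approx 4.4721 i$)
$T{\left(P,U \right)} = - 55 P + 2 i U \sqrt{5}$ ($T{\left(P,U \right)} = - 55 P + 2 i \sqrt{5} U = - 55 P + 2 i U \sqrt{5}$)
$B = 2662 + 86 i \sqrt{5}$ ($B = \left(1351 + \left(\left(-55\right) 5 + 2 i 43 \sqrt{5}\right)\right) + 1586 = \left(1351 - \left(275 - 86 i \sqrt{5}\right)\right) + 1586 = \left(1076 + 86 i \sqrt{5}\right) + 1586 = 2662 + 86 i \sqrt{5} \approx 2662.0 + 192.3 i$)
$\frac{1}{B} = \frac{1}{2662 + 86 i \sqrt{5}}$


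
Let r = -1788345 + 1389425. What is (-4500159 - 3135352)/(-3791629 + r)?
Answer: 7635511/4190549 ≈ 1.8221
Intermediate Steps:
r = -398920
(-4500159 - 3135352)/(-3791629 + r) = (-4500159 - 3135352)/(-3791629 - 398920) = -7635511/(-4190549) = -7635511*(-1/4190549) = 7635511/4190549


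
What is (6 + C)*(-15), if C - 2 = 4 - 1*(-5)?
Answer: -255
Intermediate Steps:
C = 11 (C = 2 + (4 - 1*(-5)) = 2 + (4 + 5) = 2 + 9 = 11)
(6 + C)*(-15) = (6 + 11)*(-15) = 17*(-15) = -255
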